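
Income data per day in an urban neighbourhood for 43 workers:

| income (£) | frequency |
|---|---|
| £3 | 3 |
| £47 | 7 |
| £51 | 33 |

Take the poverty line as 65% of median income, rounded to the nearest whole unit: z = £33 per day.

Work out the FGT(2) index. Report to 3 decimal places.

0.058

Below the line: 3×£3 (q = 3 of N = 43).
Gap ratios (z−y)/z: (33−3)/33 = 0.9091 (×3).
Squared: 0.8264 (×3).
Sum = 2.479339; P₂ = 2.479339 / 43 = 0.058.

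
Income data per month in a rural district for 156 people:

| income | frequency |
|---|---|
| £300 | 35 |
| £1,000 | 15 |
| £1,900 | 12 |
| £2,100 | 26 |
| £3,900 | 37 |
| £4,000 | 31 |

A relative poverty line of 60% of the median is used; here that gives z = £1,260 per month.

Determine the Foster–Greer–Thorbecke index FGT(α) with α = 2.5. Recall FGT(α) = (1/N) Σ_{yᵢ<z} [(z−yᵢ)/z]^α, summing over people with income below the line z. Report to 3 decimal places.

0.116

Incomes under z: 35×£300, 15×£1,000 (q = 50 of N = 156).
Shortfall ratios: (1260−300)/1260 = 0.7619 (×35); (1260−1000)/1260 = 0.2063 (×15).
Raised to α = 2.5: 0.50670 (×35); 0.01934 (×15).
Sum = 18.024667; FGT(2.5) = 18.024667 / 156 = 0.116.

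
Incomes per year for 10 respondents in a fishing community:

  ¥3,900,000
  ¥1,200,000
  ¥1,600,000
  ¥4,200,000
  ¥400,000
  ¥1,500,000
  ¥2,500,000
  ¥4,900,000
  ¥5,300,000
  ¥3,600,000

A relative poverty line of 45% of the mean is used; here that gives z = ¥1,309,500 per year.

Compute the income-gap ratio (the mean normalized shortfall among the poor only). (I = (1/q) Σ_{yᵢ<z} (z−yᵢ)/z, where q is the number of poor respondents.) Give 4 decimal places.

Incomes under z: ¥400,000, ¥1,200,000 (q = 2 of N = 10).
Shortfall ratios (z−y)/z: 0.6945, 0.0836; sum = 0.778160.
I averages over the q = 2 poor units only: 0.778160 / 2 = 0.3891.

0.3891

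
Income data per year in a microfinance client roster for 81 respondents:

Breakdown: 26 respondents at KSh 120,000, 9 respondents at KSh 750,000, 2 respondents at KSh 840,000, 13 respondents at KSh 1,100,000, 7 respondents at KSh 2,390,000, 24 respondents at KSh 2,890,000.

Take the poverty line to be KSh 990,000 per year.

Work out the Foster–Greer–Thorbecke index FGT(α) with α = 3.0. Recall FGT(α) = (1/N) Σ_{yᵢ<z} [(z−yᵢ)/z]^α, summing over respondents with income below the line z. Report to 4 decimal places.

0.2195

Poor units: 26×KSh 120,000, 9×KSh 750,000, 2×KSh 840,000 (q = 37 of N = 81).
Gap ratios (z−y)/z: (990000−120000)/990000 = 0.8788 (×26); (990000−750000)/990000 = 0.2424 (×9); (990000−840000)/990000 = 0.1515 (×2).
Raised to α = 3.0: 0.67866 (×26); 0.01425 (×9); 0.00348 (×2).
Sum = 17.780338; FGT(3.0) = 17.780338 / 81 = 0.2195.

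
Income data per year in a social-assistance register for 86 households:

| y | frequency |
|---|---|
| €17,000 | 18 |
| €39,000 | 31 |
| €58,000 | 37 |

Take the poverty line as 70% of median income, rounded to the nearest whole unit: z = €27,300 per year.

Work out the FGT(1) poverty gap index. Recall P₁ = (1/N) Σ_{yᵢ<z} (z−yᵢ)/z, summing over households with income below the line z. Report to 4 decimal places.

Incomes under z: 18×€17,000 (q = 18 of N = 86).
Relative gaps: (27300−17000)/27300 = 0.3773 (×18).
Sum of shortfalls = 6.791209; P₁ averages over all N: 6.791209 / 86 = 0.0790.

0.0790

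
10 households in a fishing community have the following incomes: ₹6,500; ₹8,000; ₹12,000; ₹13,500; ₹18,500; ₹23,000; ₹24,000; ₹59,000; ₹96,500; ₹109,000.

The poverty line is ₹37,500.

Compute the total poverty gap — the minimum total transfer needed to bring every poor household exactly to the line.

₹157,000

Below the line: ₹6,500, ₹8,000, ₹12,000, ₹13,500, ₹18,500, ₹23,000, ₹24,000 (q = 7 of N = 10).
Individual gaps: 37500−6500 = 31000; 37500−8000 = 29500; 37500−12000 = 25500; 37500−13500 = 24000; 37500−18500 = 19000; 37500−23000 = 14500; 37500−24000 = 13500.
Aggregate gap = ₹157,000.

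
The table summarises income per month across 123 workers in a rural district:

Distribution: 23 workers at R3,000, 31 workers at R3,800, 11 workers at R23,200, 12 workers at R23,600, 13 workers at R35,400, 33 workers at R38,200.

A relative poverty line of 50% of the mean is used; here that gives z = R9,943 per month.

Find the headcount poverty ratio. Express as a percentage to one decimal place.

43.9%

54 of the 123 workers have income below R9,943.
H = 54/123 = 43.9%.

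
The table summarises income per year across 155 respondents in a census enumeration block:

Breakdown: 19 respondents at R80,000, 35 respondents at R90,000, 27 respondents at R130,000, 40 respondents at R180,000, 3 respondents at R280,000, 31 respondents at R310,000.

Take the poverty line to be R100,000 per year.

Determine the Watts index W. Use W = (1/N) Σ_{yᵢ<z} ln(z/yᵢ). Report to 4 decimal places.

0.0511

Incomes under z: 19×R80,000, 35×R90,000 (q = 54 of N = 155).
Log gaps: ln(100000/80000) = 0.2231 (×19); ln(100000/90000) = 0.1054 (×35).
W = 7.927346 / 155 = 0.0511.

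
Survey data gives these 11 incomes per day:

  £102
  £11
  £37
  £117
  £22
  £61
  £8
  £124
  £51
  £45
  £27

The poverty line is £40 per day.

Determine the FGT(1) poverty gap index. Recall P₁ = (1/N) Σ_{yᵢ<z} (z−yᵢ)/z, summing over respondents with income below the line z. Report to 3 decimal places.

0.216

Incomes under z: £8, £11, £22, £27, £37 (q = 5 of N = 11).
Shortfall ratios: (40−8)/40 = 0.8000; (40−11)/40 = 0.7250; (40−22)/40 = 0.4500; (40−27)/40 = 0.3250; (40−37)/40 = 0.0750.
Sum of shortfalls = 2.375000; P₁ averages over all N: 2.375000 / 11 = 0.216.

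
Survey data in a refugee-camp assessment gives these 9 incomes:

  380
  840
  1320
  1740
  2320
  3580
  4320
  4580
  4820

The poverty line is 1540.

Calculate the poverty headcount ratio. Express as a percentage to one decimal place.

3 of the 9 respondents have income below 1540.
H = 3/9 = 33.3%.

33.3%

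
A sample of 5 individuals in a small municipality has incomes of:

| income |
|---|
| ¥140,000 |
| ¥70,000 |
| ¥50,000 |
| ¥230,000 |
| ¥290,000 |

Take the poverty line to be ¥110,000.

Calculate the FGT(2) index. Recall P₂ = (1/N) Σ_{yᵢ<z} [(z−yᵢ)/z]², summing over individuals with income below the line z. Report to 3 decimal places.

0.086

Poor units: ¥50,000, ¥70,000 (q = 2 of N = 5).
Gap ratios (z−y)/z: (110000−50000)/110000 = 0.5455; (110000−70000)/110000 = 0.3636.
Squared: 0.2975; 0.1322.
Sum = 0.429752; P₂ = 0.429752 / 5 = 0.086.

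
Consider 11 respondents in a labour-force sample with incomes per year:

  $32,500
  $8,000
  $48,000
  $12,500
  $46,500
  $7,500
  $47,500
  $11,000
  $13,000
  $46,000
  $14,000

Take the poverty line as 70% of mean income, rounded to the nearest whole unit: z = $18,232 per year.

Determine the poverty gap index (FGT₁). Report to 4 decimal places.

Below the line: $7,500, $8,000, $11,000, $12,500, $13,000, $14,000 (q = 6 of N = 11).
Gap ratios (z−y)/z: (18232−7500)/18232 = 0.5886; (18232−8000)/18232 = 0.5612; (18232−11000)/18232 = 0.3967; (18232−12500)/18232 = 0.3144; (18232−13000)/18232 = 0.2870; (18232−14000)/18232 = 0.2321.
Σ = 2.379991. Dividing by the full population N = 11 gives P₁ = 0.2164.

0.2164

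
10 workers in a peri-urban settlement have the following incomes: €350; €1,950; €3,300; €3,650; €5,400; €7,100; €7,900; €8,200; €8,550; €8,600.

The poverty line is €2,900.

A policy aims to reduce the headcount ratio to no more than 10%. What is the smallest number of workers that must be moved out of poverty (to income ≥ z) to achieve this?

1

Currently q = 2 of N = 10 are below the line (H = 0.200).
A headcount ratio of at most 10% allows at most ⌊0.10 × 10⌋ = 1 poor workers.
So at least 2 − 1 = 1 must be lifted.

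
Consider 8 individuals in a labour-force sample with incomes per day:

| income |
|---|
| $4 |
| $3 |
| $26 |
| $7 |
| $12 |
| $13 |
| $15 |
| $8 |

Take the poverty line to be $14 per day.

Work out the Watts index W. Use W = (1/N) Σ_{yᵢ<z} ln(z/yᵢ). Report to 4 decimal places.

Poor units: $3, $4, $7, $8, $12, $13 (q = 6 of N = 8).
Log shortfalls: ln(14/3) = 1.5404; ln(14/4) = 1.2528; ln(14/7) = 0.6931; ln(14/8) = 0.5596; ln(14/12) = 0.1542; ln(14/13) = 0.0741.
W = 4.274230 / 8 = 0.5343.

0.5343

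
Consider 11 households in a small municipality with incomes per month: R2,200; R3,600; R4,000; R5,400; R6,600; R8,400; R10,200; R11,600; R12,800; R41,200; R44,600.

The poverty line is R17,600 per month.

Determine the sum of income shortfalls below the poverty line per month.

Below z: R2,200, R3,600, R4,000, R5,400, R6,600, R8,400, R10,200, R11,600, R12,800 (q = 9 of N = 11).
Individual gaps: 17600−2200 = 15400; 17600−3600 = 14000; 17600−4000 = 13600; 17600−5400 = 12200; 17600−6600 = 11000; 17600−8400 = 9200; 17600−10200 = 7400; 17600−11600 = 6000; 17600−12800 = 4800.
Aggregate gap = R93,600.

R93,600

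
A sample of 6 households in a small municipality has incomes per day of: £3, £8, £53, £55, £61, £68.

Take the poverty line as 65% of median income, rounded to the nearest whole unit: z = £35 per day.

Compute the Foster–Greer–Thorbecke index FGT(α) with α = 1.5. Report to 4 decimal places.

Below z: £3, £8 (q = 2 of N = 6).
Relative gaps: (35−3)/35 = 0.9143; (35−8)/35 = 0.7714.
Raised to α = 1.5: 0.87422; 0.67755.
Sum = 1.551778; FGT(1.5) = 1.551778 / 6 = 0.2586.

0.2586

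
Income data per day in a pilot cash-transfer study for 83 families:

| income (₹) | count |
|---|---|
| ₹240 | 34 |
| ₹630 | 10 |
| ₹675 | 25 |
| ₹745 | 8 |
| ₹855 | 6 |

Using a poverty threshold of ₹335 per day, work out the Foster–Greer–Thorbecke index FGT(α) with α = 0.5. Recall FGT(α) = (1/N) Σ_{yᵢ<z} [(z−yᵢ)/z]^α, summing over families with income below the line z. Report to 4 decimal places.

Poor units: 34×₹240 (q = 34 of N = 83).
Shortfall ratios: (335−240)/335 = 0.2836 (×34).
Raised to α = 0.5: 0.53252 (×34).
Sum = 18.105825; FGT(0.5) = 18.105825 / 83 = 0.2181.

0.2181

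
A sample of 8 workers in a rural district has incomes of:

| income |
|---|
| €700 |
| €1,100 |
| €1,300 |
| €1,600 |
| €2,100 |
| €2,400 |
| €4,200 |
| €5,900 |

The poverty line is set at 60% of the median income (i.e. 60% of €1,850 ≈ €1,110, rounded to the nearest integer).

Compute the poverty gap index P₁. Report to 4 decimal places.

0.0473

Poor units: €700, €1,100 (q = 2 of N = 8).
Shortfall ratios: (1110−700)/1110 = 0.3694; (1110−1100)/1110 = 0.0090.
Σ = 0.378378. Dividing by the full population N = 8 gives P₁ = 0.0473.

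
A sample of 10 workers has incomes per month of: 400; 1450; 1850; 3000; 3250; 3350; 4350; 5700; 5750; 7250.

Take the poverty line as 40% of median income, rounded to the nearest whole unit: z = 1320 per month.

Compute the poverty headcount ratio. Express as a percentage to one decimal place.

10.0%

1 of the 10 workers have income below 1320.
H = 1/10 = 10.0%.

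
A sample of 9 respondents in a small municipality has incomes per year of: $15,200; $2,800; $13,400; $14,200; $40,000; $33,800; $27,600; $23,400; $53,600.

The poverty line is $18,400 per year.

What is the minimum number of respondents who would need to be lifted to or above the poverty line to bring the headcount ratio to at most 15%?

3

Currently q = 4 of N = 9 are below the line (H = 0.444).
A headcount ratio of at most 15% allows at most ⌊0.15 × 9⌋ = 1 poor respondents.
So at least 4 − 1 = 3 must be lifted.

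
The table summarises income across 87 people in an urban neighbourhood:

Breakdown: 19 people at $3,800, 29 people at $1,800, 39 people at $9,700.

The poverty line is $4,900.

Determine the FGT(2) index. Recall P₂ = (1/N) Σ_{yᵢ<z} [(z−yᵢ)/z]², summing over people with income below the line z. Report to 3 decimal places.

0.144

Incomes under z: 29×$1,800, 19×$3,800 (q = 48 of N = 87).
Gap ratios (z−y)/z: (4900−1800)/4900 = 0.6327 (×29); (4900−3800)/4900 = 0.2245 (×19).
Squared: 0.4002 (×29); 0.0504 (×19).
Sum = 12.564765; P₂ = 12.564765 / 87 = 0.144.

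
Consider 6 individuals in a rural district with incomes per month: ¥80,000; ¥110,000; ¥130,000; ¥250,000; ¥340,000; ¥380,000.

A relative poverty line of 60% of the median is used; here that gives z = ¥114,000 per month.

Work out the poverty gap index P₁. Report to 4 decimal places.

Poor units: ¥80,000, ¥110,000 (q = 2 of N = 6).
Shortfall ratios: (114000−80000)/114000 = 0.2982; (114000−110000)/114000 = 0.0351.
Sum of shortfalls = 0.333333; P₁ averages over all N: 0.333333 / 6 = 0.0556.

0.0556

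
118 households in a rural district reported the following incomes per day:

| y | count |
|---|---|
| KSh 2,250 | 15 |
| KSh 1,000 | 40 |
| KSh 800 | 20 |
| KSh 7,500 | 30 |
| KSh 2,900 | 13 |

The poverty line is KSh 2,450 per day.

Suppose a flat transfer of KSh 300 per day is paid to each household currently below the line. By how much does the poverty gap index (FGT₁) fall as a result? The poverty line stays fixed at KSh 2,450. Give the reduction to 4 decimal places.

Before: below the line — 20×KSh 800, 40×KSh 1,000, 15×KSh 2,250; poverty gap index (FGT₁) = 0.325147.
After the KSh 300 transfer: below the line — 20×KSh 1,100, 40×KSh 1,300; poverty gap index (FGT₁) = 0.252508.
Reduction = 0.325147 − 0.252508 = 0.0726.

0.0726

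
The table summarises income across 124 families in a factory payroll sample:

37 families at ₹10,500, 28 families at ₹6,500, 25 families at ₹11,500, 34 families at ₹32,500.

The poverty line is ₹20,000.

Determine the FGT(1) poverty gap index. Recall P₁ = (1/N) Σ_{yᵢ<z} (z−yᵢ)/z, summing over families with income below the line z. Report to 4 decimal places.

0.3798

Incomes under z: 28×₹6,500, 37×₹10,500, 25×₹11,500 (q = 90 of N = 124).
Relative gaps: (20000−6500)/20000 = 0.6750 (×28); (20000−10500)/20000 = 0.4750 (×37); (20000−11500)/20000 = 0.4250 (×25).
Σ = 47.100000. Dividing by the full population N = 124 gives P₁ = 0.3798.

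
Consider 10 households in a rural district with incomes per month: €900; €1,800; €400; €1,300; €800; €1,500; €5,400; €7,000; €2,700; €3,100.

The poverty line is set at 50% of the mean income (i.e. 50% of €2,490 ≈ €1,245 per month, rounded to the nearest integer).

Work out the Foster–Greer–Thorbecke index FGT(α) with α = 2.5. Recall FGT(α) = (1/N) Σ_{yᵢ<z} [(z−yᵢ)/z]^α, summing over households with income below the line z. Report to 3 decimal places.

Incomes under z: €400, €800, €900 (q = 3 of N = 10).
Gap ratios (z−y)/z: (1245−400)/1245 = 0.6787; (1245−800)/1245 = 0.3574; (1245−900)/1245 = 0.2771.
Raised to α = 2.5: 0.37951; 0.07638; 0.04042.
Sum = 0.496308; FGT(2.5) = 0.496308 / 10 = 0.050.

0.050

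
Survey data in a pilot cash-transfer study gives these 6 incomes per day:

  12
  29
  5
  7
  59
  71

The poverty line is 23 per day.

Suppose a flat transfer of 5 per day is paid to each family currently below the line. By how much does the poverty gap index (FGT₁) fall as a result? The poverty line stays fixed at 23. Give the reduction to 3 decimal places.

0.109

Before: below the line — 5, 7, 12; poverty gap index (FGT₁) = 0.32609.
After the 5 transfer: below the line — 10, 12, 17; poverty gap index (FGT₁) = 0.21739.
Reduction = 0.32609 − 0.21739 = 0.109.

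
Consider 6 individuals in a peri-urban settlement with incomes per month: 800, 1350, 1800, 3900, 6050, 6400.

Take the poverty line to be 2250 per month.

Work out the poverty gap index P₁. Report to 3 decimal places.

0.207

Incomes under z: 800, 1350, 1800 (q = 3 of N = 6).
Gap ratios (z−y)/z: (2250−800)/2250 = 0.6444; (2250−1350)/2250 = 0.4000; (2250−1800)/2250 = 0.2000.
Sum of shortfalls = 1.244444; P₁ averages over all N: 1.244444 / 6 = 0.207.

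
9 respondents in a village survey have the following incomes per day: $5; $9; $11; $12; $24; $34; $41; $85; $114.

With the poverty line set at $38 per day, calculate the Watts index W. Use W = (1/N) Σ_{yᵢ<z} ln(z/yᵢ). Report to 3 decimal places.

Below z: $5, $9, $11, $12, $24, $34 (q = 6 of N = 9).
ln(z/y) terms: ln(38/5) = 2.0281; ln(38/9) = 1.4404; ln(38/11) = 1.2397; ln(38/12) = 1.1527; ln(38/24) = 0.4595; ln(38/34) = 0.1112.
W = 6.431638 / 9 = 0.715.

0.715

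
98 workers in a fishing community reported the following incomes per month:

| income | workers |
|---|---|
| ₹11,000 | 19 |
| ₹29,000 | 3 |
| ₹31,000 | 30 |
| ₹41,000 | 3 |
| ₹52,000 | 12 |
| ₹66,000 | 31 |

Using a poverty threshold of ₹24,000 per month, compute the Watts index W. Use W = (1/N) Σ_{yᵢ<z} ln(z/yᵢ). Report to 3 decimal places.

Below z: 19×₹11,000 (q = 19 of N = 98).
Log gaps: ln(24000/11000) = 0.7802 (×19).
W = 14.823013 / 98 = 0.151.

0.151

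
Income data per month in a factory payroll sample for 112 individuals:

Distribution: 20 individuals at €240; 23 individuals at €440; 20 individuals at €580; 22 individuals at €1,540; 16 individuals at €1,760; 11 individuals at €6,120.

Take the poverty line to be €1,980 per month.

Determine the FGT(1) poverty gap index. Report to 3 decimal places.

0.502

Poor units: 20×€240, 23×€440, 20×€580, 22×€1,540, 16×€1,760 (q = 101 of N = 112).
Relative gaps: (1980−240)/1980 = 0.8788 (×20); (1980−440)/1980 = 0.7778 (×23); (1980−580)/1980 = 0.7071 (×20); (1980−1540)/1980 = 0.2222 (×22); (1980−1760)/1980 = 0.1111 (×16).
Σ = 56.272727. Dividing by the full population N = 112 gives P₁ = 0.502.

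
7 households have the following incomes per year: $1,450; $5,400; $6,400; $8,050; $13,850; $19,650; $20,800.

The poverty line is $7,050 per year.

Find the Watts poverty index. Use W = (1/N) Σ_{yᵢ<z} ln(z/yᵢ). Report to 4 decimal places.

0.2778

Below z: $1,450, $5,400, $6,400 (q = 3 of N = 7).
Log gaps: ln(7050/1450) = 1.5815; ln(7050/5400) = 0.2666; ln(7050/6400) = 0.0967.
W = 1.944822 / 7 = 0.2778.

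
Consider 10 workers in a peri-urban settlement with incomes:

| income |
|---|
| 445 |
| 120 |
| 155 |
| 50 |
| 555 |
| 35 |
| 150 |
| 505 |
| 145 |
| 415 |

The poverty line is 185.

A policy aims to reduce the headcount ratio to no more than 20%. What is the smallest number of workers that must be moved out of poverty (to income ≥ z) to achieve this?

4

6 of the 10 workers are poor, so H = 6/10 = 0.600.
A headcount ratio of at most 20% allows at most ⌊0.20 × 10⌋ = 2 poor workers.
So at least 6 − 2 = 4 must be lifted.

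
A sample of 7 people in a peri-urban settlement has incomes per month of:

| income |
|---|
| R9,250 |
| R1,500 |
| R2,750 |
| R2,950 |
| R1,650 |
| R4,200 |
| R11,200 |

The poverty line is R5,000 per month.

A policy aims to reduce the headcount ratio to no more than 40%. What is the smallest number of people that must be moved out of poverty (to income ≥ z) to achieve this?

Currently q = 5 of N = 7 are below the line (H = 0.714).
A headcount ratio of at most 40% allows at most ⌊0.40 × 7⌋ = 2 poor people.
So at least 5 − 2 = 3 must be lifted.

3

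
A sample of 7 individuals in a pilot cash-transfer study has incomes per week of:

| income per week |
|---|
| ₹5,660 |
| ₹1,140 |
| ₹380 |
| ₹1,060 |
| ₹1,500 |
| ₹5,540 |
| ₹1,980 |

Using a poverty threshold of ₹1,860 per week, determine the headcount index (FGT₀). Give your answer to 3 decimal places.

4 of the 7 individuals have income below ₹1,860.
H = 4/7 = 0.571.

0.571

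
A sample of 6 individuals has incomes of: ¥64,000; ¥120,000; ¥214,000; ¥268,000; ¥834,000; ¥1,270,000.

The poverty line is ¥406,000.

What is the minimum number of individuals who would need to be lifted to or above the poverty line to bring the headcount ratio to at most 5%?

Currently q = 4 of N = 6 are below the line (H = 0.667).
A headcount ratio of at most 5% allows at most ⌊0.05 × 6⌋ = 0 poor individuals.
So at least 4 − 0 = 4 must be lifted.

4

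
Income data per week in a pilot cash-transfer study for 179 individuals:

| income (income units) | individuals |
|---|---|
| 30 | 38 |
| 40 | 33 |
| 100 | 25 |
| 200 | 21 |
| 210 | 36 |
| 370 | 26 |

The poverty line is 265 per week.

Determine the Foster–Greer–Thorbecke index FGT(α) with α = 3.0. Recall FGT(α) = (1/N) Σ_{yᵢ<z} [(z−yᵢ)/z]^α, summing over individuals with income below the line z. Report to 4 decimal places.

0.2981

Below the line: 38×30, 33×40, 25×100, 21×200, 36×210 (q = 153 of N = 179).
Gap ratios (z−y)/z: (265−30)/265 = 0.8868 (×38); (265−40)/265 = 0.8491 (×33); (265−100)/265 = 0.6226 (×25); (265−200)/265 = 0.2453 (×21); (265−210)/265 = 0.2075 (×36).
Raised to α = 3.0: 0.69737 (×38); 0.61208 (×33); 0.24139 (×25); 0.01476 (×21); 0.00894 (×36).
Sum = 53.365375; FGT(3.0) = 53.365375 / 179 = 0.2981.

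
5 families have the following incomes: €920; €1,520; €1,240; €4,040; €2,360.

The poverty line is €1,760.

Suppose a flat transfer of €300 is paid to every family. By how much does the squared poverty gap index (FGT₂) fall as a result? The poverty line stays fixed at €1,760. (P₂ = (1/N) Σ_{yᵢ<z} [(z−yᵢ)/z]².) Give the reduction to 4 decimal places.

Before: below the line — €920, €1,240, €1,520; squared poverty gap index (FGT₂) = 0.066736.
After the €300 transfer: below the line — €1,220, €1,540; squared poverty gap index (FGT₂) = 0.021952.
Reduction = 0.066736 − 0.021952 = 0.0448.

0.0448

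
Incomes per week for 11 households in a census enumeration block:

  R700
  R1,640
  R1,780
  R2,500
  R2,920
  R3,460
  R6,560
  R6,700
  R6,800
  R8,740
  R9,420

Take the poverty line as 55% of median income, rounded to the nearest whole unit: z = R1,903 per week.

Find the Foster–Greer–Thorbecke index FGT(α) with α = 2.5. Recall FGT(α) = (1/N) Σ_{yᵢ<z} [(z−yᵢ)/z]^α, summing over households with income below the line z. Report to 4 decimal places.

Below the line: R700, R1,640, R1,780 (q = 3 of N = 11).
Relative gaps: (1903−700)/1903 = 0.6322; (1903−1640)/1903 = 0.1382; (1903−1780)/1903 = 0.0646.
Raised to α = 2.5: 0.31774; 0.00710; 0.00106.
Sum = 0.325899; FGT(2.5) = 0.325899 / 11 = 0.0296.

0.0296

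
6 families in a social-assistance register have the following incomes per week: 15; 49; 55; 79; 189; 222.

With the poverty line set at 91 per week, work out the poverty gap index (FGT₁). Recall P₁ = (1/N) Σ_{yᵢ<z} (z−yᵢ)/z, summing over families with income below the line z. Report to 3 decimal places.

Below the line: 15, 49, 55, 79 (q = 4 of N = 6).
Gap ratios (z−y)/z: (91−15)/91 = 0.8352; (91−49)/91 = 0.4615; (91−55)/91 = 0.3956; (91−79)/91 = 0.1319.
Σ = 1.824176. Dividing by the full population N = 6 gives P₁ = 0.304.

0.304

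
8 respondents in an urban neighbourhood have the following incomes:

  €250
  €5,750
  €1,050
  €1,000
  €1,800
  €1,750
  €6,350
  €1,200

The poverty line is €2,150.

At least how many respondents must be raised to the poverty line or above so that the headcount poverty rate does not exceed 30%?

6 of the 8 respondents are poor, so H = 6/8 = 0.750.
A headcount ratio of at most 30% allows at most ⌊0.30 × 8⌋ = 2 poor respondents.
So at least 6 − 2 = 4 must be lifted.

4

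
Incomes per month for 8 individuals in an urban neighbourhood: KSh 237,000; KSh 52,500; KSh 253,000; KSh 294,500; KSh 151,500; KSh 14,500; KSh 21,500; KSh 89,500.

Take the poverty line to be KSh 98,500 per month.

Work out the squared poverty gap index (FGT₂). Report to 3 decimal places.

0.196

Below z: KSh 14,500, KSh 21,500, KSh 52,500, KSh 89,500 (q = 4 of N = 8).
Shortfall ratios: (98500−14500)/98500 = 0.8528; (98500−21500)/98500 = 0.7817; (98500−52500)/98500 = 0.4670; (98500−89500)/98500 = 0.0914.
Squared: 0.7273; 0.6111; 0.2181; 0.0083.
Sum = 1.564792; P₂ = 1.564792 / 8 = 0.196.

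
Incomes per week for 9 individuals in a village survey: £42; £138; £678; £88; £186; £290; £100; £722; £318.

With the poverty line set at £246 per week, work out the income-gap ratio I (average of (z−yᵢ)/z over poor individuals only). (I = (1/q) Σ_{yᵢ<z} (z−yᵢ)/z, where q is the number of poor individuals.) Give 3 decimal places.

Below the line: £42, £88, £100, £138, £186 (q = 5 of N = 9).
Shortfall ratios (z−y)/z: 0.8293, 0.6423, 0.5935, 0.4390, 0.2439; sum = 2.747967.
I averages over the q = 5 poor units only: 2.747967 / 5 = 0.550.

0.550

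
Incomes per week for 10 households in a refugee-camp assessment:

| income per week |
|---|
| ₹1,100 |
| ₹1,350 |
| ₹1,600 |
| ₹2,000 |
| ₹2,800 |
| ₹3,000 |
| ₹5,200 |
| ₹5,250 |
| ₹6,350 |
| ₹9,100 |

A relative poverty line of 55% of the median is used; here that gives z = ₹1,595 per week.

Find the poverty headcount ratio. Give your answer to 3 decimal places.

0.200

2 of the 10 households have income below ₹1,595.
H = 2/10 = 0.200.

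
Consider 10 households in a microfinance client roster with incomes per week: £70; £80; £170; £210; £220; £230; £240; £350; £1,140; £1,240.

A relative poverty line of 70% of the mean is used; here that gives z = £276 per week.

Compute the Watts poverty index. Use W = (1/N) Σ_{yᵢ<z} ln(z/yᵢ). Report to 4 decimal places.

0.3917

Incomes under z: £70, £80, £170, £210, £220, £230, £240 (q = 7 of N = 10).
Log gaps: ln(276/70) = 1.3719; ln(276/80) = 1.2384; ln(276/170) = 0.4846; ln(276/210) = 0.2733; ln(276/220) = 0.2268; ln(276/230) = 0.1823; ln(276/240) = 0.1398.
W = 3.917032 / 10 = 0.3917.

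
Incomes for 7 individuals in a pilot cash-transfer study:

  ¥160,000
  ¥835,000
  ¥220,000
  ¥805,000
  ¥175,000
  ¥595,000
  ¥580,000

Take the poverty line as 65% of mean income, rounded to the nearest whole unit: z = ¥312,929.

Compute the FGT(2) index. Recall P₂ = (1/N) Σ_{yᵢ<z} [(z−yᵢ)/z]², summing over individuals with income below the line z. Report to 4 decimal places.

0.0745

Incomes under z: ¥160,000, ¥175,000, ¥220,000 (q = 3 of N = 7).
Shortfall ratios: (312929−160000)/312929 = 0.4887; (312929−175000)/312929 = 0.4408; (312929−220000)/312929 = 0.2970.
Squared: 0.2388; 0.1943; 0.0882.
Sum = 0.521294; P₂ = 0.521294 / 7 = 0.0745.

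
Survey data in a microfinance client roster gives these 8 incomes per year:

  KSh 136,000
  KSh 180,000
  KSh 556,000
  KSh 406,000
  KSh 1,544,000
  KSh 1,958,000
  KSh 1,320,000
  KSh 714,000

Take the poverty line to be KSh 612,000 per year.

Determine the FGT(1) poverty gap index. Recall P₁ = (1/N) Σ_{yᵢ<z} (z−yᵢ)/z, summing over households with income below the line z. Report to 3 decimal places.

Incomes under z: KSh 136,000, KSh 180,000, KSh 406,000, KSh 556,000 (q = 4 of N = 8).
Shortfall ratios: (612000−136000)/612000 = 0.7778; (612000−180000)/612000 = 0.7059; (612000−406000)/612000 = 0.3366; (612000−556000)/612000 = 0.0915.
Σ = 1.911765. Dividing by the full population N = 8 gives P₁ = 0.239.

0.239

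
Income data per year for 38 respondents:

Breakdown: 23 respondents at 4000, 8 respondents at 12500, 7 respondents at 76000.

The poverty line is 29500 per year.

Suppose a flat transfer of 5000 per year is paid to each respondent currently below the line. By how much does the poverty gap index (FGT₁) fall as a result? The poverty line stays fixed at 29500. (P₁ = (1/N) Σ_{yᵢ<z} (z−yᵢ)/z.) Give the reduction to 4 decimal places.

Before: below the line — 23×4000, 8×12500; poverty gap index (FGT₁) = 0.644514.
After the 5000 transfer: below the line — 23×9000, 8×17500; poverty gap index (FGT₁) = 0.506244.
Reduction = 0.644514 − 0.506244 = 0.1383.

0.1383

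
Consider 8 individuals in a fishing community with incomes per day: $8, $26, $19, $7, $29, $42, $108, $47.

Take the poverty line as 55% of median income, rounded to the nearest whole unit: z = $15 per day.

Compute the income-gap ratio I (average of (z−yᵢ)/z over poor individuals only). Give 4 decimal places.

Poor units: $7, $8 (q = 2 of N = 8).
Shortfall ratios (z−y)/z: 0.5333, 0.4667; sum = 1.000000.
I averages over the q = 2 poor units only: 1.000000 / 2 = 0.5000.

0.5000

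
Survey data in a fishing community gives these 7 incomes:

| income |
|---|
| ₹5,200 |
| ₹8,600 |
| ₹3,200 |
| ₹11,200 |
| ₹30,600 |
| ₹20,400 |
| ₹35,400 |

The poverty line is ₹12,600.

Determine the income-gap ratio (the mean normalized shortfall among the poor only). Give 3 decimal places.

Incomes under z: ₹3,200, ₹5,200, ₹8,600, ₹11,200 (q = 4 of N = 7).
Shortfall ratios (z−y)/z: 0.7460, 0.5873, 0.3175, 0.1111; sum = 1.761905.
The income-gap ratio divides by q (the poor only): 1.761905 / 4 = 0.440.

0.440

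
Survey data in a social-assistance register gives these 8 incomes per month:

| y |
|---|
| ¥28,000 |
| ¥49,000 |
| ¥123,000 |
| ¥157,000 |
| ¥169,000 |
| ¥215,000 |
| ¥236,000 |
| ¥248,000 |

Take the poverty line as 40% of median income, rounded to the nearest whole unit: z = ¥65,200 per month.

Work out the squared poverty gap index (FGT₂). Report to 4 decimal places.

Below z: ¥28,000, ¥49,000 (q = 2 of N = 8).
Gap ratios (z−y)/z: (65200−28000)/65200 = 0.5706; (65200−49000)/65200 = 0.2485.
Squared: 0.3255; 0.0617.
Sum = 0.387265; P₂ = 0.387265 / 8 = 0.0484.

0.0484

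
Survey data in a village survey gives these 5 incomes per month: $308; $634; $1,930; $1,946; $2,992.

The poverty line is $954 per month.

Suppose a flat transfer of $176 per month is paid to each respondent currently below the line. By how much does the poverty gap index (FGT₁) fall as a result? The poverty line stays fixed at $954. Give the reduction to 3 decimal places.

0.074

Before: below the line — $308, $634; poverty gap index (FGT₁) = 0.20252.
After the $176 transfer: below the line — $484, $810; poverty gap index (FGT₁) = 0.12872.
Reduction = 0.20252 − 0.12872 = 0.074.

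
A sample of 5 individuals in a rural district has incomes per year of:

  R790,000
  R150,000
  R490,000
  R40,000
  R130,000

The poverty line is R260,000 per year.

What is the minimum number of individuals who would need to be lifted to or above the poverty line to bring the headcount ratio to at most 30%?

2

3 of the 5 individuals are poor, so H = 3/5 = 0.600.
A headcount ratio of at most 30% allows at most ⌊0.30 × 5⌋ = 1 poor individuals.
So at least 3 − 1 = 2 must be lifted.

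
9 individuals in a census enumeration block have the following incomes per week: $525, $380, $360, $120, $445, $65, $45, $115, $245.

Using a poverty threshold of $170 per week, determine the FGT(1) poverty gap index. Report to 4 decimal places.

Below z: $45, $65, $115, $120 (q = 4 of N = 9).
Shortfall ratios: (170−45)/170 = 0.7353; (170−65)/170 = 0.6176; (170−115)/170 = 0.3235; (170−120)/170 = 0.2941.
Σ = 1.970588. Dividing by the full population N = 9 gives P₁ = 0.2190.

0.2190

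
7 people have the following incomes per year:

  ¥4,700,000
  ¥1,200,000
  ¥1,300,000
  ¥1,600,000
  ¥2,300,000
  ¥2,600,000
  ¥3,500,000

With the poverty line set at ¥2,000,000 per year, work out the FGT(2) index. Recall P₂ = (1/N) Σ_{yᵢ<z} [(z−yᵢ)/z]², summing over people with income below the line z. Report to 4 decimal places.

0.0461

Below z: ¥1,200,000, ¥1,300,000, ¥1,600,000 (q = 3 of N = 7).
Gap ratios (z−y)/z: (2000000−1200000)/2000000 = 0.4000; (2000000−1300000)/2000000 = 0.3500; (2000000−1600000)/2000000 = 0.2000.
Squared: 0.1600; 0.1225; 0.0400.
Sum = 0.322500; P₂ = 0.322500 / 7 = 0.0461.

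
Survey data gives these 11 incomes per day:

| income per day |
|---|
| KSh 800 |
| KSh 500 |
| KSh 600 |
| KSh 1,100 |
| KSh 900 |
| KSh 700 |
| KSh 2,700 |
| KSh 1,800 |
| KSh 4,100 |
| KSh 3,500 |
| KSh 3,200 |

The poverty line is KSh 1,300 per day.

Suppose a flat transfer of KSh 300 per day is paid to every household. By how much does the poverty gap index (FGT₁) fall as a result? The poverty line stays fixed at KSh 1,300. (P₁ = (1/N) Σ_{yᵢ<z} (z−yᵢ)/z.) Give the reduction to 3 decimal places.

Before: below the line — KSh 500, KSh 600, KSh 700, KSh 800, KSh 900, KSh 1,100; poverty gap index (FGT₁) = 0.22378.
After the KSh 300 transfer: below the line — KSh 800, KSh 900, KSh 1,000, KSh 1,100, KSh 1,200; poverty gap index (FGT₁) = 0.10490.
Reduction = 0.22378 − 0.10490 = 0.119.

0.119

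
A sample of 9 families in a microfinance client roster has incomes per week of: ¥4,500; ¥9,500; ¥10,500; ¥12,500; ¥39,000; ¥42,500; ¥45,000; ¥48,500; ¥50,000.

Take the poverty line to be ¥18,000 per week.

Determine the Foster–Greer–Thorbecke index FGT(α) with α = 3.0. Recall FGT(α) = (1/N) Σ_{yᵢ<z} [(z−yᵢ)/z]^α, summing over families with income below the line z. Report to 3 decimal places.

Poor units: ¥4,500, ¥9,500, ¥10,500, ¥12,500 (q = 4 of N = 9).
Normalized shortfalls: (18000−4500)/18000 = 0.7500; (18000−9500)/18000 = 0.4722; (18000−10500)/18000 = 0.4167; (18000−12500)/18000 = 0.3056.
Raised to α = 3.0: 0.42188; 0.10530; 0.07234; 0.02853.
Sum = 0.628044; FGT(3.0) = 0.628044 / 9 = 0.070.

0.070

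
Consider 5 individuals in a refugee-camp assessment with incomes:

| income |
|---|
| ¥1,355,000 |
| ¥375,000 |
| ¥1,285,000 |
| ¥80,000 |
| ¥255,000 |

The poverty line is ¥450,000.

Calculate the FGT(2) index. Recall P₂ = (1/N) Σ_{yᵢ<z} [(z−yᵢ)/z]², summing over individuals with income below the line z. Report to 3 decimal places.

0.178

Poor units: ¥80,000, ¥255,000, ¥375,000 (q = 3 of N = 5).
Gap ratios (z−y)/z: (450000−80000)/450000 = 0.8222; (450000−255000)/450000 = 0.4333; (450000−375000)/450000 = 0.1667.
Squared: 0.6760; 0.1878; 0.0278.
Sum = 0.891605; P₂ = 0.891605 / 5 = 0.178.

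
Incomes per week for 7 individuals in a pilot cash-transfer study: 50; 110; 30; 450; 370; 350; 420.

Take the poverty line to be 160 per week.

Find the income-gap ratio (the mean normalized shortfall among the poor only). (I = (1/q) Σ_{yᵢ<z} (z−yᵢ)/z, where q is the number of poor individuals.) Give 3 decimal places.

Below the line: 30, 50, 110 (q = 3 of N = 7).
Shortfall ratios (z−y)/z: 0.8125, 0.6875, 0.3125; sum = 1.812500.
I averages over the q = 3 poor units only: 1.812500 / 3 = 0.604.

0.604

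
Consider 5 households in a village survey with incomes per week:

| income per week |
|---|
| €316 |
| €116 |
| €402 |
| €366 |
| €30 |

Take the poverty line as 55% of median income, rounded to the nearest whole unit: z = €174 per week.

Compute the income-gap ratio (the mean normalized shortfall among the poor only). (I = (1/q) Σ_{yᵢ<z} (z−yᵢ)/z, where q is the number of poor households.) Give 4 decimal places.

0.5805

Poor units: €30, €116 (q = 2 of N = 5).
Relative gaps: 0.8276, 0.3333; sum = 1.160920.
The income-gap ratio divides by q (the poor only): 1.160920 / 2 = 0.5805.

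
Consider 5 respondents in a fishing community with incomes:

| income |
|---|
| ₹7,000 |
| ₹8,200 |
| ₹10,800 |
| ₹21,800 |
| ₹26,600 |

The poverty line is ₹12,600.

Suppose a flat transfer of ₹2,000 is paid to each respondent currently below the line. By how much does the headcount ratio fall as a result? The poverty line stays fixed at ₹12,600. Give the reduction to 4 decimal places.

Before: below the line — ₹7,000, ₹8,200, ₹10,800; headcount ratio = 0.600000.
After the ₹2,000 transfer: below the line — ₹9,000, ₹10,200; headcount ratio = 0.400000.
Reduction = 0.600000 − 0.400000 = 0.2000.

0.2000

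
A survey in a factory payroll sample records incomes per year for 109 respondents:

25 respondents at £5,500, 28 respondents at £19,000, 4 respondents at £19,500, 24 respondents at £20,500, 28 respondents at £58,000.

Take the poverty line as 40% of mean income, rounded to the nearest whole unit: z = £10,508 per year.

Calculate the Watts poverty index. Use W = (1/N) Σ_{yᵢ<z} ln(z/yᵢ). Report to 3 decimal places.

Below z: 25×£5,500 (q = 25 of N = 109).
Log shortfalls: ln(10508/5500) = 0.6474 (×25).
W = 16.184719 / 109 = 0.148.

0.148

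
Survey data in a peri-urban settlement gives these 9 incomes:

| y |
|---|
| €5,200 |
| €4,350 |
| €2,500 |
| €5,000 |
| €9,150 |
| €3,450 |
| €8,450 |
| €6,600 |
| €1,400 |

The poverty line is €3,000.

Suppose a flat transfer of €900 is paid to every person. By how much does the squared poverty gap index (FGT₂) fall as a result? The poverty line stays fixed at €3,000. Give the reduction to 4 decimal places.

Before: below the line — €1,400, €2,500; squared poverty gap index (FGT₂) = 0.034691.
After the €900 transfer: below the line — €2,300; squared poverty gap index (FGT₂) = 0.006049.
Reduction = 0.034691 − 0.006049 = 0.0286.

0.0286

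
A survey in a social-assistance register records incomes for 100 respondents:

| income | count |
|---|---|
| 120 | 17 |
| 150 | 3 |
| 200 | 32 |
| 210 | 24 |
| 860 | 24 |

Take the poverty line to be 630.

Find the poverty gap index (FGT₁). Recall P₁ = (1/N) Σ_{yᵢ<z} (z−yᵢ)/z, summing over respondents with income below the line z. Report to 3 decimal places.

0.539

Incomes under z: 17×120, 3×150, 32×200, 24×210 (q = 76 of N = 100).
Shortfall ratios: (630−120)/630 = 0.8095 (×17); (630−150)/630 = 0.7619 (×3); (630−200)/630 = 0.6825 (×32); (630−210)/630 = 0.6667 (×24).
Sum of shortfalls = 53.888889; P₁ averages over all N: 53.888889 / 100 = 0.539.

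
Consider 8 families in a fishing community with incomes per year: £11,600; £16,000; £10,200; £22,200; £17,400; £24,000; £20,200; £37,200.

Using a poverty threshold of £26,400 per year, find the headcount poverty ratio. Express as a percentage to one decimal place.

7 of the 8 families have income below £26,400.
H = 7/8 = 87.5%.

87.5%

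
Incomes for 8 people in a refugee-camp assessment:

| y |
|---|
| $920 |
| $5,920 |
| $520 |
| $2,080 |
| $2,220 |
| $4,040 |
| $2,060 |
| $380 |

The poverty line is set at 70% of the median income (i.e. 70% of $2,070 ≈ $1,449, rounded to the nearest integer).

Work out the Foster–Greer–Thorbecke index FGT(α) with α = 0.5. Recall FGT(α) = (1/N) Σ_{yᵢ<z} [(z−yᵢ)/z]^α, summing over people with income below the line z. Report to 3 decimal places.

Incomes under z: $380, $520, $920 (q = 3 of N = 8).
Normalized shortfalls: (1449−380)/1449 = 0.7378; (1449−520)/1449 = 0.6411; (1449−920)/1449 = 0.3651.
Raised to α = 0.5: 0.85892; 0.80071; 0.60422.
Sum = 2.263849; FGT(0.5) = 2.263849 / 8 = 0.283.

0.283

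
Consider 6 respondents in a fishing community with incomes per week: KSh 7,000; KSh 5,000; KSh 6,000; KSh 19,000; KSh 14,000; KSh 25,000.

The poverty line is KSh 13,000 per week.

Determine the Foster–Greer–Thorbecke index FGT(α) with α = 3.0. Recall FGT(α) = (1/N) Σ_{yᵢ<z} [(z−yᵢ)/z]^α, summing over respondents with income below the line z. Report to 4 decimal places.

Incomes under z: KSh 5,000, KSh 6,000, KSh 7,000 (q = 3 of N = 6).
Shortfall ratios: (13000−5000)/13000 = 0.6154; (13000−6000)/13000 = 0.5385; (13000−7000)/13000 = 0.4615.
Raised to α = 3.0: 0.23305; 0.15612; 0.09832.
Sum = 0.487483; FGT(3.0) = 0.487483 / 6 = 0.0812.

0.0812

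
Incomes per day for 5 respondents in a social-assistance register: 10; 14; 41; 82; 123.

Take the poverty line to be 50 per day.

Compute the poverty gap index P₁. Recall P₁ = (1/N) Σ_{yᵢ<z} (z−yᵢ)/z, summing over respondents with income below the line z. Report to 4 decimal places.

0.3400

Poor units: 10, 14, 41 (q = 3 of N = 5).
Normalized shortfalls: (50−10)/50 = 0.8000; (50−14)/50 = 0.7200; (50−41)/50 = 0.1800.
Σ = 1.700000. Dividing by the full population N = 5 gives P₁ = 0.3400.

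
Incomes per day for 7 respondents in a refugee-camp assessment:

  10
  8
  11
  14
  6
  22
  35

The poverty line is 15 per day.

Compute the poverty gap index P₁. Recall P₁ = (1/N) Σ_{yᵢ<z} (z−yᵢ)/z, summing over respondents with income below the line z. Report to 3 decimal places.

Poor units: 6, 8, 10, 11, 14 (q = 5 of N = 7).
Shortfall ratios: (15−6)/15 = 0.6000; (15−8)/15 = 0.4667; (15−10)/15 = 0.3333; (15−11)/15 = 0.2667; (15−14)/15 = 0.0667.
Σ = 1.733333. Dividing by the full population N = 7 gives P₁ = 0.248.

0.248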